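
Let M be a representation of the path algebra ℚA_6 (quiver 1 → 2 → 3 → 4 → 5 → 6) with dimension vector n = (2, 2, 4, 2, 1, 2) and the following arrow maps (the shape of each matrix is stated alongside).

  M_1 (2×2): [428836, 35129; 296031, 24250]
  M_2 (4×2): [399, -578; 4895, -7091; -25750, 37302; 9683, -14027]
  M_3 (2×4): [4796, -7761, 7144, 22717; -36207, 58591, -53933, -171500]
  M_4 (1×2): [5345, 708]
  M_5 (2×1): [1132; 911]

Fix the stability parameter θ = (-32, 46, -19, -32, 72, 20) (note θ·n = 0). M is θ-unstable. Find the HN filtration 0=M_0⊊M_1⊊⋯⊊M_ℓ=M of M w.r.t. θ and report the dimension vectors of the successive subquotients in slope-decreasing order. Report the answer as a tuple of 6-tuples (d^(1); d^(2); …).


Via rank(M_{q-1}∘⋯∘M_p): M ≅ I[1,4], I[1,6], I[3,3]^2, I[6,6].
μ_θ-semistable layers: μ^(1)=46; μ^(2)=20; μ^(3)=-5/3; μ^(4)=-19; μ^(5)=-32

((0, 0, 0, 0, 1, 1); (0, 0, 0, 0, 0, 1); (0, 2, 2, 2, 0, 0); (0, 0, 2, 0, 0, 0); (2, 0, 0, 0, 0, 0))


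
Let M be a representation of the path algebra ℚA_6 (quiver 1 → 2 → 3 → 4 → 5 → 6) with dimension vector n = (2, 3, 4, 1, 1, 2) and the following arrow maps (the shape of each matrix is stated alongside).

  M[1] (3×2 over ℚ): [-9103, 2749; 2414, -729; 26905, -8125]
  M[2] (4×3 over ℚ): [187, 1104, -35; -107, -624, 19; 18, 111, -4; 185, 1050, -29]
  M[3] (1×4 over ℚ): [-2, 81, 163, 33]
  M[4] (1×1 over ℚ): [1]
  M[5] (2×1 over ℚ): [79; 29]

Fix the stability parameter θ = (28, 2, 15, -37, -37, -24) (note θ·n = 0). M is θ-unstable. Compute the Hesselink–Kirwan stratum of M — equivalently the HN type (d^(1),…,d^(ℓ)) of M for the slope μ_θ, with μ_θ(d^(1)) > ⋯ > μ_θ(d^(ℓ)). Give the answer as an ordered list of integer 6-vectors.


Interval decomposition of M: I[1,2], I[1,6], I[2,3], I[3,3]^2, I[6,6].
HN type (ℓ=4): μ^(1)=15; μ^(2)=2; μ^(3)=-53/6; μ^(4)=-24

((1, 1, 3, 0, 0, 0); (0, 1, 0, 0, 0, 0); (1, 1, 1, 1, 1, 1); (0, 0, 0, 0, 0, 1))


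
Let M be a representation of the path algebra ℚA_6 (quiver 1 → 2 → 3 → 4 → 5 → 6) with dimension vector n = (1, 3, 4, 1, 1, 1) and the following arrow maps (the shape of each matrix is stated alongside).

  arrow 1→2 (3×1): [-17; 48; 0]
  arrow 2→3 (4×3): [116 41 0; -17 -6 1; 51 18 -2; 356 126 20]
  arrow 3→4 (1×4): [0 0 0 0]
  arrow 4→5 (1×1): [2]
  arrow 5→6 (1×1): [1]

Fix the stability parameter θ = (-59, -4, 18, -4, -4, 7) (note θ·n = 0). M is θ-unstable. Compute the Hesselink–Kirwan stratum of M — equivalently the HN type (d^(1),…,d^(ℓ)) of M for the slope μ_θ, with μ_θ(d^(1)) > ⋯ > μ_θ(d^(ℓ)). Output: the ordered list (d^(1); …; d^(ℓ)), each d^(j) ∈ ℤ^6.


Interval decomposition of M: I[1,3], I[2,3]^2, I[3,3], I[4,6].
HN type (ℓ=4): μ^(1)=18; μ^(2)=7; μ^(3)=-4; μ^(4)=-59

((0, 0, 4, 0, 0, 0); (0, 0, 0, 0, 0, 1); (0, 3, 0, 1, 1, 0); (1, 0, 0, 0, 0, 0))


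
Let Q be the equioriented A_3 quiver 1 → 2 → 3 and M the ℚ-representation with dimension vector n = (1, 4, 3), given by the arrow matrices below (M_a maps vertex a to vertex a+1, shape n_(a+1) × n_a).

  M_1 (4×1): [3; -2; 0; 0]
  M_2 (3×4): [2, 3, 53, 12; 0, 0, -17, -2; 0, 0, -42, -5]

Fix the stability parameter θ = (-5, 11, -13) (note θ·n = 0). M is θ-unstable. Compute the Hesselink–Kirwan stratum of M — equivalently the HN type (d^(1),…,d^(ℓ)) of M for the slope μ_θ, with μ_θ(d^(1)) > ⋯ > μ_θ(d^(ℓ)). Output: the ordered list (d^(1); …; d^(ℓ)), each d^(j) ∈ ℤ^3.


Via rank(M_{q-1}∘⋯∘M_p): M ≅ I[1,2], I[2,3]^3.
μ_θ-semistable layers: μ^(1)=11; μ^(2)=-1; μ^(3)=-5

((0, 1, 0); (0, 3, 3); (1, 0, 0))


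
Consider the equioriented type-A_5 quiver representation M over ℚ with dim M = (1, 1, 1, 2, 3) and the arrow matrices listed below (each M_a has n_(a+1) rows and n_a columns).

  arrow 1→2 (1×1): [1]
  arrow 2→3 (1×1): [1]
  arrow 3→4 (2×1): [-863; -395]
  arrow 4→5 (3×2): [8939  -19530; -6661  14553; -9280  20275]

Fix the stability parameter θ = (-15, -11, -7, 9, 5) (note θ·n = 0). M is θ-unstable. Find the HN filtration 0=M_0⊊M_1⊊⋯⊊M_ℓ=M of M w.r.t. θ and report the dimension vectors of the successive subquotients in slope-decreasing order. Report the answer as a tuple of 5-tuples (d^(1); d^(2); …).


Via rank(M_{q-1}∘⋯∘M_p): M ≅ I[1,5], I[4,5], I[5,5].
μ_θ-semistable layers: μ^(1)=7; μ^(2)=5; μ^(3)=-7; μ^(4)=-11; μ^(5)=-15

((0, 0, 0, 2, 2); (0, 0, 0, 0, 1); (0, 0, 1, 0, 0); (0, 1, 0, 0, 0); (1, 0, 0, 0, 0))


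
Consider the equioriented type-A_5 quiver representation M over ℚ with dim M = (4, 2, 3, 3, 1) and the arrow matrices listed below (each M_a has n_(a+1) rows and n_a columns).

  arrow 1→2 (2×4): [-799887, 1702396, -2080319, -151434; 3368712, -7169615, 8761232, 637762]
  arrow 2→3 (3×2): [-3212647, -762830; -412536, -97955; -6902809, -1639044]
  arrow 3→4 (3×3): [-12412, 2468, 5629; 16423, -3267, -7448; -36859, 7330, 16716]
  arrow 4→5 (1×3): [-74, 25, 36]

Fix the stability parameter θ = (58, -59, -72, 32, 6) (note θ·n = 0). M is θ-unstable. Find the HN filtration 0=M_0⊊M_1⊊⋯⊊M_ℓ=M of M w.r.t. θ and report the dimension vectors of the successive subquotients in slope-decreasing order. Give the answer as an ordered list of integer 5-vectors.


Interval decomposition of M: I[1,1]^2, I[1,4], I[1,5], I[3,4].
HN type (ℓ=5): μ^(1)=58; μ^(2)=32; μ^(3)=19; μ^(4)=-73/3; μ^(5)=-72

((2, 0, 0, 0, 0); (0, 0, 0, 2, 0); (0, 0, 0, 1, 1); (2, 2, 2, 0, 0); (0, 0, 1, 0, 0))


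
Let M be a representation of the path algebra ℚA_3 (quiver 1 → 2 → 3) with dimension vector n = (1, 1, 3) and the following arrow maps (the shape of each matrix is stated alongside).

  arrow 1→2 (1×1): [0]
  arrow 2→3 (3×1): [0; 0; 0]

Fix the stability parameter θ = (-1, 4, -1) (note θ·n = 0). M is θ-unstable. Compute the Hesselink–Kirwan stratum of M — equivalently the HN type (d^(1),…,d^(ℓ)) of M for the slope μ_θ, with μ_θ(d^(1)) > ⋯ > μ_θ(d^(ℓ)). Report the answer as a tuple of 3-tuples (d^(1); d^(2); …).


Interval decomposition of M: I[1,1], I[2,2], I[3,3]^3.
HN type (ℓ=2): μ^(1)=4; μ^(2)=-1

((0, 1, 0); (1, 0, 3))


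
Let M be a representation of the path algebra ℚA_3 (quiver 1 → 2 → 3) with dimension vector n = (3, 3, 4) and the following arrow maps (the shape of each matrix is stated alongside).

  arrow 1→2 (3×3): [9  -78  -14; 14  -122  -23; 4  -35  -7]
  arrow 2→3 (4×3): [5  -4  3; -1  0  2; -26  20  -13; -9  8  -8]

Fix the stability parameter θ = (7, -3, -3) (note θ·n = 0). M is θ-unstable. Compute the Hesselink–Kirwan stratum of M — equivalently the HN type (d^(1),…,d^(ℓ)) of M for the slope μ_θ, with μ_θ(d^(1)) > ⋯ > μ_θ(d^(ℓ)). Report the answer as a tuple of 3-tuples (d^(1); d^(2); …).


Interval decomposition of M: I[1,2], I[1,3]^2, I[3,3]^2.
HN type (ℓ=3): μ^(1)=2; μ^(2)=1/3; μ^(3)=-3

((1, 1, 0); (2, 2, 2); (0, 0, 2))


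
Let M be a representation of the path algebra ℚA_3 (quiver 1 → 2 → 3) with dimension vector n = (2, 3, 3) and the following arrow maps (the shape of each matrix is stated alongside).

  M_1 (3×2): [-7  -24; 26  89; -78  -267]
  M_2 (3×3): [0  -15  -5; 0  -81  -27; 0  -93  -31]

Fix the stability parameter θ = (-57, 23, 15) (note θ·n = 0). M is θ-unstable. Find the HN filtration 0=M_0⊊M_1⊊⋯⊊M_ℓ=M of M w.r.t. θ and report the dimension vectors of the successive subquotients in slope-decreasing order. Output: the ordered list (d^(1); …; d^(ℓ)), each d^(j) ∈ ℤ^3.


Barcode: M ≅ I[1,2]^2, I[2,3], I[3,3]^2. HN layers by μ_θ (4 steps, strictly decreasing):
  μ^(1)=23; μ^(2)=19; μ^(3)=15; μ^(4)=-57

((0, 2, 0); (0, 1, 1); (0, 0, 2); (2, 0, 0))


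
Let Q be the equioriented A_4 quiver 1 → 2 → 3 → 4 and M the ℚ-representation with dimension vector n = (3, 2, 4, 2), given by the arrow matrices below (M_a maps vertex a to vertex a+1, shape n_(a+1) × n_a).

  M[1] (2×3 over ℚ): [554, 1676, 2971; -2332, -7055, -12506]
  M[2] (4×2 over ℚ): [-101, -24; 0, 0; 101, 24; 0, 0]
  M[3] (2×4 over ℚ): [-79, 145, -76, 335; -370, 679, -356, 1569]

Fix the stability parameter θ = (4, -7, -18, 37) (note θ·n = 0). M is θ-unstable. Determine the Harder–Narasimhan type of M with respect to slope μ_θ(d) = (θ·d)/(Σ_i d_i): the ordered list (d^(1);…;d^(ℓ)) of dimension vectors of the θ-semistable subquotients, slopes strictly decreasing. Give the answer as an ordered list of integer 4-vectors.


Barcode: M ≅ I[1,1], I[1,2], I[1,4], I[3,3]^2, I[3,4]. HN layers by μ_θ (5 steps, strictly decreasing):
  μ^(1)=37; μ^(2)=4; μ^(3)=-3/2; μ^(4)=-7; μ^(5)=-18

((0, 0, 0, 2); (1, 0, 0, 0); (1, 1, 0, 0); (1, 1, 1, 0); (0, 0, 3, 0))


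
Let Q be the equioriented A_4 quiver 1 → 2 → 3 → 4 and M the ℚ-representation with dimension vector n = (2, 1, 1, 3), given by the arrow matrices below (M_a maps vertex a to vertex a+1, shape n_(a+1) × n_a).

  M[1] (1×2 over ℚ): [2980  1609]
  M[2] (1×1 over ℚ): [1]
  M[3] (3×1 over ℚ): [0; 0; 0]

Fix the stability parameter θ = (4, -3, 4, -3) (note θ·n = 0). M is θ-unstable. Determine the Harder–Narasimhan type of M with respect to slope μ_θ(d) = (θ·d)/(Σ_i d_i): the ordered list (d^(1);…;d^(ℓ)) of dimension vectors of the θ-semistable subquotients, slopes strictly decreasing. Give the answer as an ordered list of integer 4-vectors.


Via rank(M_{q-1}∘⋯∘M_p): M ≅ I[1,1], I[1,3], I[4,4]^3.
μ_θ-semistable layers: μ^(1)=4; μ^(2)=1/2; μ^(3)=-3

((1, 0, 1, 0); (1, 1, 0, 0); (0, 0, 0, 3))


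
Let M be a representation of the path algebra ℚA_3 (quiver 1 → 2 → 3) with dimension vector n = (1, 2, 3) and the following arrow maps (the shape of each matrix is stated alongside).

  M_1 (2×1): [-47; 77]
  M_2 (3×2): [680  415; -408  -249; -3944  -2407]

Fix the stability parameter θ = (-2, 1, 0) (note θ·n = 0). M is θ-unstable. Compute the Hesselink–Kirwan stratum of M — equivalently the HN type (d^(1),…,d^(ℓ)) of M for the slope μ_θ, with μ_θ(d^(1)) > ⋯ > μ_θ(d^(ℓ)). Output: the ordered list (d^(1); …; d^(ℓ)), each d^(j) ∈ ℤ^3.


Via rank(M_{q-1}∘⋯∘M_p): M ≅ I[1,3], I[2,2], I[3,3]^2.
μ_θ-semistable layers: μ^(1)=1; μ^(2)=1/2; μ^(3)=0; μ^(4)=-2

((0, 1, 0); (0, 1, 1); (0, 0, 2); (1, 0, 0))


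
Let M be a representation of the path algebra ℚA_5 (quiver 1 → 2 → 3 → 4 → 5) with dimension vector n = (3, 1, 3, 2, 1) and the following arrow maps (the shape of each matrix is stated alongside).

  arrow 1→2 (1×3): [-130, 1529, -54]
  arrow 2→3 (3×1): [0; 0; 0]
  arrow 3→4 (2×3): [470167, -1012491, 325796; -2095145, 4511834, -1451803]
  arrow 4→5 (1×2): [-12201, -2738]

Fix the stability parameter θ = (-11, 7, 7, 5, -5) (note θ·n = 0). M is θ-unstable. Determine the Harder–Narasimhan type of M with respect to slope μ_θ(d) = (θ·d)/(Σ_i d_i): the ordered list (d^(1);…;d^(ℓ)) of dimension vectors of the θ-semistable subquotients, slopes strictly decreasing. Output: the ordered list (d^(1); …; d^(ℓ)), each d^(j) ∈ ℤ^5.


Interval decomposition of M: I[1,1]^2, I[1,2], I[3,3], I[3,4], I[3,5].
HN type (ℓ=4): μ^(1)=7; μ^(2)=6; μ^(3)=7/3; μ^(4)=-11

((0, 1, 1, 0, 0); (0, 0, 1, 1, 0); (0, 0, 1, 1, 1); (3, 0, 0, 0, 0))


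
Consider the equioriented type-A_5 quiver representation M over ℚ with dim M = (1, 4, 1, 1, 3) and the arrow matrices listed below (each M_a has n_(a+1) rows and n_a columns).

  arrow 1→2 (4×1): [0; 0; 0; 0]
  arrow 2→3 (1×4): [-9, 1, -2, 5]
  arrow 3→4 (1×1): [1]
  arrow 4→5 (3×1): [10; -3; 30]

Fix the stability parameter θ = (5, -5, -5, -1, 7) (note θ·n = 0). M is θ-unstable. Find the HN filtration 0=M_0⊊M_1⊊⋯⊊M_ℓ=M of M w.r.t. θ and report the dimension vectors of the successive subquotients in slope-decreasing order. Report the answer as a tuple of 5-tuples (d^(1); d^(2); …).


Via rank(M_{q-1}∘⋯∘M_p): M ≅ I[1,1], I[2,2]^3, I[2,5], I[5,5]^2.
μ_θ-semistable layers: μ^(1)=7; μ^(2)=5; μ^(3)=-1; μ^(4)=-5

((0, 0, 0, 0, 3); (1, 0, 0, 0, 0); (0, 0, 0, 1, 0); (0, 4, 1, 0, 0))


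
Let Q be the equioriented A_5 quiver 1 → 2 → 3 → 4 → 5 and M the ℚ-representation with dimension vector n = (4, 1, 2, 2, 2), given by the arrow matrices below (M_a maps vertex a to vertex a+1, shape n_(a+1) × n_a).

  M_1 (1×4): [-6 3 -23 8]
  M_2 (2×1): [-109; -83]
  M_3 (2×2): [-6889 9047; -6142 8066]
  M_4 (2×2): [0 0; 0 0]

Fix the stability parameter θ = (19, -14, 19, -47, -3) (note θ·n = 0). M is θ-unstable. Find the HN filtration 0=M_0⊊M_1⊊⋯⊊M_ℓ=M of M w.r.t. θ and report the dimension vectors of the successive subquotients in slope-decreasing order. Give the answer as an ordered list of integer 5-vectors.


Barcode: M ≅ I[1,1]^3, I[1,3], I[3,4], I[4,4], I[5,5]^2. HN layers by μ_θ (5 steps, strictly decreasing):
  μ^(1)=19; μ^(2)=5/2; μ^(3)=-3; μ^(4)=-14; μ^(5)=-47

((3, 0, 1, 0, 0); (1, 1, 0, 0, 0); (0, 0, 0, 0, 2); (0, 0, 1, 1, 0); (0, 0, 0, 1, 0))


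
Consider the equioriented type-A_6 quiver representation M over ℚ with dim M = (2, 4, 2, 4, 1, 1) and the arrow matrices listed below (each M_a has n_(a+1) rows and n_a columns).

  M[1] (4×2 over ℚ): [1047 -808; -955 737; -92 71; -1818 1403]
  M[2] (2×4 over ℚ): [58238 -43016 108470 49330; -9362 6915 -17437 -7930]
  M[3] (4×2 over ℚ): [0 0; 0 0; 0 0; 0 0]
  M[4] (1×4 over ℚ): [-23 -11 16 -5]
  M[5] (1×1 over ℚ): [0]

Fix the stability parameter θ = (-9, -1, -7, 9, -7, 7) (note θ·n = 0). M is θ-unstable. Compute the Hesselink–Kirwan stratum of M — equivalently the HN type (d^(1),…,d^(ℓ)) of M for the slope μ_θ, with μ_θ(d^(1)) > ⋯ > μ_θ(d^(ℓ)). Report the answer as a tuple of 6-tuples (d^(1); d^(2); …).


Barcode: M ≅ I[1,3]^2, I[2,2]^2, I[4,4]^3, I[4,5], I[6,6]. HN layers by μ_θ (6 steps, strictly decreasing):
  μ^(1)=9; μ^(2)=7; μ^(3)=1; μ^(4)=-1; μ^(5)=-4; μ^(6)=-9

((0, 0, 0, 3, 0, 0); (0, 0, 0, 0, 0, 1); (0, 0, 0, 1, 1, 0); (0, 2, 0, 0, 0, 0); (0, 2, 2, 0, 0, 0); (2, 0, 0, 0, 0, 0))


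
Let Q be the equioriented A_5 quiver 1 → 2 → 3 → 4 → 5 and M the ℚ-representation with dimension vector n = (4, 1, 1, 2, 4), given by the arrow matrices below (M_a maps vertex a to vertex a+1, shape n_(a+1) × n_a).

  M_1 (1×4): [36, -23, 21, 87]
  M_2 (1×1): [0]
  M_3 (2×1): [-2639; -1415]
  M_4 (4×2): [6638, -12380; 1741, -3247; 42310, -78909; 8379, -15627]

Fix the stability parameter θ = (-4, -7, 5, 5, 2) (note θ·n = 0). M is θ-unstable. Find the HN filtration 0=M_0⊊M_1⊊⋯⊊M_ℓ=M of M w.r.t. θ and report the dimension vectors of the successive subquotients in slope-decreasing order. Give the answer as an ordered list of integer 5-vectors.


Via rank(M_{q-1}∘⋯∘M_p): M ≅ I[1,1]^3, I[1,2], I[3,5], I[4,5], I[5,5]^2.
μ_θ-semistable layers: μ^(1)=4; μ^(2)=7/2; μ^(3)=2; μ^(4)=-4; μ^(5)=-11/2

((0, 0, 1, 1, 1); (0, 0, 0, 1, 1); (0, 0, 0, 0, 2); (3, 0, 0, 0, 0); (1, 1, 0, 0, 0))


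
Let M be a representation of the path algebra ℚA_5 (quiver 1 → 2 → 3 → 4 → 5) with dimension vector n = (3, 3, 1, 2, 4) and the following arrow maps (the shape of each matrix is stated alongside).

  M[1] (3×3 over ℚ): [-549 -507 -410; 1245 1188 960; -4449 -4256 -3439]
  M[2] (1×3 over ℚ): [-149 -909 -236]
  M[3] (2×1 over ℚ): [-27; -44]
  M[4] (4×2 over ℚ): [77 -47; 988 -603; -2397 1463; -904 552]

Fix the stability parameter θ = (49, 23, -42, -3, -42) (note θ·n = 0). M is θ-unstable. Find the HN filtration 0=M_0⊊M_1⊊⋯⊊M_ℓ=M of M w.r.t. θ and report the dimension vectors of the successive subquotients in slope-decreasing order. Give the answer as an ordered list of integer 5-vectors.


Interval decomposition of M: I[1,2]^2, I[1,5], I[4,5], I[5,5]^2.
HN type (ℓ=4): μ^(1)=36; μ^(2)=-3; μ^(3)=-45/2; μ^(4)=-42

((2, 2, 0, 0, 0); (1, 1, 1, 1, 1); (0, 0, 0, 1, 1); (0, 0, 0, 0, 2))


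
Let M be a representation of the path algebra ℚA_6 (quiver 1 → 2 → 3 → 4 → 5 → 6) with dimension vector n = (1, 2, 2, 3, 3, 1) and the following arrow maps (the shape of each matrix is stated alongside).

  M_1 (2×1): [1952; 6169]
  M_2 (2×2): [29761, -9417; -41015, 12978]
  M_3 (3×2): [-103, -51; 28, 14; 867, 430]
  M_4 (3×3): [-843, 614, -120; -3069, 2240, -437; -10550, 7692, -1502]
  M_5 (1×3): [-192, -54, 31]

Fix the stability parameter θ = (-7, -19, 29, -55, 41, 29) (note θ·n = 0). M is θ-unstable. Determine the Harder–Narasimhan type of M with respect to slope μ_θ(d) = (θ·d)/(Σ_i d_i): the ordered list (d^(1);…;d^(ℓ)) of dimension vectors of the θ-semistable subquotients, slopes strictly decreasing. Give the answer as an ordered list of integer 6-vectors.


Barcode: M ≅ I[1,5], I[2,6], I[4,5]. HN layers by μ_θ (5 steps, strictly decreasing):
  μ^(1)=41; μ^(2)=35; μ^(3)=-13; μ^(4)=-19; μ^(5)=-55

((0, 0, 0, 0, 2, 0); (0, 0, 0, 0, 1, 1); (1, 1, 2, 2, 0, 0); (0, 1, 0, 0, 0, 0); (0, 0, 0, 1, 0, 0))


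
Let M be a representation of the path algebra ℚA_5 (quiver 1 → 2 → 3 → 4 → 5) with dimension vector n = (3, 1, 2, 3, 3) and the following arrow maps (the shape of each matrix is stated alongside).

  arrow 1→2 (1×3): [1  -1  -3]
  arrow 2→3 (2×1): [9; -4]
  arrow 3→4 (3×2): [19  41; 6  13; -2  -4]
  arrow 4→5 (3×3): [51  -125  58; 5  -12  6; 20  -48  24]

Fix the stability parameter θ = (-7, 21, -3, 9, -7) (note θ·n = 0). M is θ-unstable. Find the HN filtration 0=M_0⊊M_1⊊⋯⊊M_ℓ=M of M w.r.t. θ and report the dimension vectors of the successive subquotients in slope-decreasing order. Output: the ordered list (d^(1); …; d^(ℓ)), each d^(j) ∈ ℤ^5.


Interval decomposition of M: I[1,1]^2, I[1,5], I[3,5], I[4,4], I[5,5].
HN type (ℓ=5): μ^(1)=9; μ^(2)=5; μ^(3)=1; μ^(4)=-3; μ^(5)=-7

((0, 0, 0, 1, 0); (0, 1, 1, 1, 1); (0, 0, 0, 1, 1); (0, 0, 1, 0, 0); (3, 0, 0, 0, 1))


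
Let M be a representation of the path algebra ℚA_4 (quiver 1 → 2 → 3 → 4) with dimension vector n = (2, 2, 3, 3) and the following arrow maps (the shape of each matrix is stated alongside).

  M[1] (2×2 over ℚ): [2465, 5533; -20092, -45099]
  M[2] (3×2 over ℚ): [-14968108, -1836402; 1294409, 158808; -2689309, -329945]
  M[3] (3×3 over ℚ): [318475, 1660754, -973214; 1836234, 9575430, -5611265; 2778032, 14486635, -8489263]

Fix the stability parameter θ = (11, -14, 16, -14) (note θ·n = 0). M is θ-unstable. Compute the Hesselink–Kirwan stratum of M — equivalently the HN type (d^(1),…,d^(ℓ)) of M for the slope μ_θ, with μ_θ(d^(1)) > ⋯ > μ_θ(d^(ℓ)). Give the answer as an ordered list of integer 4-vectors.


Interval decomposition of M: I[1,4]^2, I[3,4].
HN type (ℓ=2): μ^(1)=1; μ^(2)=-3/2

((0, 0, 3, 3); (2, 2, 0, 0))


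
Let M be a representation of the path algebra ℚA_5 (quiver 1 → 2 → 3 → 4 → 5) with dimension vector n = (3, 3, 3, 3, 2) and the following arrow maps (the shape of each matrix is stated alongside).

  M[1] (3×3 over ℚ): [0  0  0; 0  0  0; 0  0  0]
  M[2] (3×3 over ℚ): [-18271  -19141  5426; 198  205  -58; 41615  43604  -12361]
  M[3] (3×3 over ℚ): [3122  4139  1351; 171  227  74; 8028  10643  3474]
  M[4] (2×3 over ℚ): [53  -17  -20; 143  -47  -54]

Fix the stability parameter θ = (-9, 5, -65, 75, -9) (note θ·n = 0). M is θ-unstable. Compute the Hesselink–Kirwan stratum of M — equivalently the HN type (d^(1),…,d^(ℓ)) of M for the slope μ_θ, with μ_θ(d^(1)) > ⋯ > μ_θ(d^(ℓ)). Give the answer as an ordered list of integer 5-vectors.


Interval decomposition of M: I[1,1]^3, I[2,4], I[2,5]^2.
HN type (ℓ=4): μ^(1)=75; μ^(2)=33; μ^(3)=-9; μ^(4)=-30

((0, 0, 0, 1, 0); (0, 0, 0, 2, 2); (3, 0, 0, 0, 0); (0, 3, 3, 0, 0))


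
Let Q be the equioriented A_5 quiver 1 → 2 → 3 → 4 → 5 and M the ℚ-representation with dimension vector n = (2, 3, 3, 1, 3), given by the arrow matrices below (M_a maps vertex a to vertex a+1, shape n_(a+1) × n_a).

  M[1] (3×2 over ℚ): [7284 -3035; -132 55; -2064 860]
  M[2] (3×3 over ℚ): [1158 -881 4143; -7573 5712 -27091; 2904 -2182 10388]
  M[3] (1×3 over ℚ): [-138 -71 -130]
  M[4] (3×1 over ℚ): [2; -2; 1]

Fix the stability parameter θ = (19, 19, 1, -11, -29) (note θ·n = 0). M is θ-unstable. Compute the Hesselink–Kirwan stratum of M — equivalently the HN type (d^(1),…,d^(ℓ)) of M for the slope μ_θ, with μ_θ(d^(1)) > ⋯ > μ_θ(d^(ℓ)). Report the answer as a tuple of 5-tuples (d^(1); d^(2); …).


Via rank(M_{q-1}∘⋯∘M_p): M ≅ I[1,1], I[1,5], I[2,3]^2, I[5,5]^2.
μ_θ-semistable layers: μ^(1)=19; μ^(2)=10; μ^(3)=-1/5; μ^(4)=-29

((1, 0, 0, 0, 0); (0, 2, 2, 0, 0); (1, 1, 1, 1, 1); (0, 0, 0, 0, 2))


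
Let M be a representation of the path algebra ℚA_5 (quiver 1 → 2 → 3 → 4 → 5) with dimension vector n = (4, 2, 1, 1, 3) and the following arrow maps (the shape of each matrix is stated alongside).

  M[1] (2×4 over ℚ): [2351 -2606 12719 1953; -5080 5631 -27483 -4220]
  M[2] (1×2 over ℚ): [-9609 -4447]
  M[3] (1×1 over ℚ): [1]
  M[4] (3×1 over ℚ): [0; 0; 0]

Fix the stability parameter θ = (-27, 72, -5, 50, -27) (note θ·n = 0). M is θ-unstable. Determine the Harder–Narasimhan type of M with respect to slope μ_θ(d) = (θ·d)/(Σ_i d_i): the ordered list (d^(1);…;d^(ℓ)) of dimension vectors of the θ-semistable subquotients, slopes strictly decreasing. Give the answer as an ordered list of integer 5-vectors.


Via rank(M_{q-1}∘⋯∘M_p): M ≅ I[1,1]^2, I[1,2], I[1,4], I[5,5]^3.
μ_θ-semistable layers: μ^(1)=72; μ^(2)=50; μ^(3)=67/2; μ^(4)=-27

((0, 1, 0, 0, 0); (0, 0, 0, 1, 0); (0, 1, 1, 0, 0); (4, 0, 0, 0, 3))


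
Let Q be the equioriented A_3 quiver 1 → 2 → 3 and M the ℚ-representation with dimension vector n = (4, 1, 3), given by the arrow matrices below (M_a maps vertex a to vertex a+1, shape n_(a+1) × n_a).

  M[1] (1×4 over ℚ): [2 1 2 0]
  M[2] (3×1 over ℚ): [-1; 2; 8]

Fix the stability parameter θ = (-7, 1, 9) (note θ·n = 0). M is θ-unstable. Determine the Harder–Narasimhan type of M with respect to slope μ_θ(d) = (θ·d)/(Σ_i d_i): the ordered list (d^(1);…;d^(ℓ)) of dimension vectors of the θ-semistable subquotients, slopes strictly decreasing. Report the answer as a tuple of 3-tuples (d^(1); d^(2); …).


Interval decomposition of M: I[1,1]^3, I[1,3], I[3,3]^2.
HN type (ℓ=3): μ^(1)=9; μ^(2)=1; μ^(3)=-7

((0, 0, 3); (0, 1, 0); (4, 0, 0))


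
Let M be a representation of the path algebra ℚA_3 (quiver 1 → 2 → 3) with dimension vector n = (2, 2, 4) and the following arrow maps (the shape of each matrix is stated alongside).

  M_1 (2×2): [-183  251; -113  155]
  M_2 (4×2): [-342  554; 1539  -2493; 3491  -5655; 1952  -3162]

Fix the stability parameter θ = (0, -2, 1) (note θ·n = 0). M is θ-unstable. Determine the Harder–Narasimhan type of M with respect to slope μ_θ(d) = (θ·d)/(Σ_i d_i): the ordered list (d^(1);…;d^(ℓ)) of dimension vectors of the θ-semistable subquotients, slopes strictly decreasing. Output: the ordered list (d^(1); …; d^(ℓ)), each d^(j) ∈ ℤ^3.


Interval decomposition of M: I[1,3]^2, I[3,3]^2.
HN type (ℓ=2): μ^(1)=1; μ^(2)=-1

((0, 0, 4); (2, 2, 0))


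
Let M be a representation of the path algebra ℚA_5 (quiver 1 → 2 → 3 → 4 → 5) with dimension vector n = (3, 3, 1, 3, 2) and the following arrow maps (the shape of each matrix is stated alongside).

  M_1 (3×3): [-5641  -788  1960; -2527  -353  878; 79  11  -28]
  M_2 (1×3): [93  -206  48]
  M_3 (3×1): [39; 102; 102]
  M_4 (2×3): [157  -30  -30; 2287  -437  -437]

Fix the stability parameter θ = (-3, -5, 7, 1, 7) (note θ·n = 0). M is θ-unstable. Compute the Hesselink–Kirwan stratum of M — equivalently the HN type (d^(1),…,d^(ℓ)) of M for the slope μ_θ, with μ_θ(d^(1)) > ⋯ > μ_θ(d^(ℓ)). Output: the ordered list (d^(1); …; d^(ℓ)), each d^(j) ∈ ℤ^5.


Barcode: M ≅ I[1,2]^2, I[1,5], I[4,4], I[4,5]. HN layers by μ_θ (4 steps, strictly decreasing):
  μ^(1)=7; μ^(2)=4; μ^(3)=1; μ^(4)=-4

((0, 0, 0, 0, 2); (0, 0, 1, 1, 0); (0, 0, 0, 2, 0); (3, 3, 0, 0, 0))


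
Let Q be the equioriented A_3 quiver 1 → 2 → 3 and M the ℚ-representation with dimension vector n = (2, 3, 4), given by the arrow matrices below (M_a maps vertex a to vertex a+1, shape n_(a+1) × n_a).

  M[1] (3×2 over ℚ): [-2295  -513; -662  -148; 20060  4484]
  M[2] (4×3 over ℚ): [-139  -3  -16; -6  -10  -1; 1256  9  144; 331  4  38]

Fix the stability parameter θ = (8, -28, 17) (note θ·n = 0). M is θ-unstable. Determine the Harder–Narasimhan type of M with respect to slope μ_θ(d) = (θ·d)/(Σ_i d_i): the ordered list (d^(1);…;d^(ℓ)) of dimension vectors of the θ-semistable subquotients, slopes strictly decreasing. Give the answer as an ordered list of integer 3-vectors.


Barcode: M ≅ I[1,3]^2, I[2,3], I[3,3]. HN layers by μ_θ (3 steps, strictly decreasing):
  μ^(1)=17; μ^(2)=-10; μ^(3)=-28

((0, 0, 4); (2, 2, 0); (0, 1, 0))


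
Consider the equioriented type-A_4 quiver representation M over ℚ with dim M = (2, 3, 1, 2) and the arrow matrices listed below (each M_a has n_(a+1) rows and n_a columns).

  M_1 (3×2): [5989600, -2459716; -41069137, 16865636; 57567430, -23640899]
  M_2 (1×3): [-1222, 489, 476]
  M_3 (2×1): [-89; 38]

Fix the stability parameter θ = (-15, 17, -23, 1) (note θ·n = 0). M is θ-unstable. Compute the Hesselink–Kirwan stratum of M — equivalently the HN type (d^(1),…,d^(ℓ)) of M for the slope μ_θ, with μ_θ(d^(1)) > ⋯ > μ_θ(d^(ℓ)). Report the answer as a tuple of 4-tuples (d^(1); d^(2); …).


Barcode: M ≅ I[1,2], I[1,4], I[2,2], I[4,4]. HN layers by μ_θ (4 steps, strictly decreasing):
  μ^(1)=17; μ^(2)=1; μ^(3)=-3; μ^(4)=-15

((0, 2, 0, 0); (0, 0, 0, 2); (0, 1, 1, 0); (2, 0, 0, 0))


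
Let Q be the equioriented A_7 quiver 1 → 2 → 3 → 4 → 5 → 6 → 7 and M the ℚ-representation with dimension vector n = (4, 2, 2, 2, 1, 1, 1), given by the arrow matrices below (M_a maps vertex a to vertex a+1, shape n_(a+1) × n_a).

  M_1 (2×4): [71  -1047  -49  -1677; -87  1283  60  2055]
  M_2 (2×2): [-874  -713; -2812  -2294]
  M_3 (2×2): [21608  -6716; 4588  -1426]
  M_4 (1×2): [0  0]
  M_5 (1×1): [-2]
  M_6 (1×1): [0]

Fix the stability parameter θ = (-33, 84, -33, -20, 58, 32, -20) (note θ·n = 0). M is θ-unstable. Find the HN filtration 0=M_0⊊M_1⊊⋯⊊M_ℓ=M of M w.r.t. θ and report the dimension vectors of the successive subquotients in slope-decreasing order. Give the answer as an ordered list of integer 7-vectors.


Interval decomposition of M: I[1,1]^2, I[1,2], I[1,3], I[3,4], I[4,4], I[5,6], I[7,7].
HN type (ℓ=5): μ^(1)=84; μ^(2)=45; μ^(3)=51/2; μ^(4)=-20; μ^(5)=-33

((0, 1, 0, 0, 0, 0, 0); (0, 0, 0, 0, 1, 1, 0); (0, 1, 1, 0, 0, 0, 0); (0, 0, 0, 2, 0, 0, 1); (4, 0, 1, 0, 0, 0, 0))


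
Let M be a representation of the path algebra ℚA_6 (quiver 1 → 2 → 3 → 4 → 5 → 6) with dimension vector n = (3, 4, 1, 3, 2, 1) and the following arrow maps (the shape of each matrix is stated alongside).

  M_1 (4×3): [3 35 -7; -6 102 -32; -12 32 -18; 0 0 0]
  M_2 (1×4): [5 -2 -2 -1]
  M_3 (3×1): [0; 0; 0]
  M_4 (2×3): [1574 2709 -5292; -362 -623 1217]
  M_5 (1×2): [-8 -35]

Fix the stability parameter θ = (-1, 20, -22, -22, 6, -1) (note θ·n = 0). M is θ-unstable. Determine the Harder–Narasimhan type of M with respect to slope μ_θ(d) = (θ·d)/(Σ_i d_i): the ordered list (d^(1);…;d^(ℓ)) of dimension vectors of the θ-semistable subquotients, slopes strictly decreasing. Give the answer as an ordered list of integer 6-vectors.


Interval decomposition of M: I[1,1], I[1,2], I[1,3], I[2,2]^2, I[4,4], I[4,5], I[4,6].
HN type (ℓ=5): μ^(1)=20; μ^(2)=6; μ^(3)=5/2; μ^(4)=-1; μ^(5)=-22

((0, 3, 0, 0, 0, 0); (0, 0, 0, 0, 1, 0); (0, 0, 0, 0, 1, 1); (3, 1, 1, 0, 0, 0); (0, 0, 0, 3, 0, 0))


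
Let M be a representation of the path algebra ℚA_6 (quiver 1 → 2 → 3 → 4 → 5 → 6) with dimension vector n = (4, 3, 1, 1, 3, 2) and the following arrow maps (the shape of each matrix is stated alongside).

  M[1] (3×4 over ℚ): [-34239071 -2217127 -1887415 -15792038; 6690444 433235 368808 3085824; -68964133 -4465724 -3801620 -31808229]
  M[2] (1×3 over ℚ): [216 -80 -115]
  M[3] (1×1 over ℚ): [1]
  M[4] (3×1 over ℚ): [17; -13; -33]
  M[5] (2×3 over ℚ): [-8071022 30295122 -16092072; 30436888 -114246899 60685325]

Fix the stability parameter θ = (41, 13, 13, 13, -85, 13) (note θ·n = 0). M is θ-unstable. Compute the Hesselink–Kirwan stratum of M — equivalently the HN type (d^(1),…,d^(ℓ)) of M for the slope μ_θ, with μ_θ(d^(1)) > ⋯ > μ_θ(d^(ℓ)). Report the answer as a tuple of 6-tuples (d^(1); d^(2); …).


Interval decomposition of M: I[1,1], I[1,2]^2, I[1,6], I[5,5], I[5,6].
HN type (ℓ=5): μ^(1)=41; μ^(2)=27; μ^(3)=13; μ^(4)=-1; μ^(5)=-85

((1, 0, 0, 0, 0, 0); (2, 2, 0, 0, 0, 0); (0, 0, 0, 0, 0, 2); (1, 1, 1, 1, 1, 0); (0, 0, 0, 0, 2, 0))


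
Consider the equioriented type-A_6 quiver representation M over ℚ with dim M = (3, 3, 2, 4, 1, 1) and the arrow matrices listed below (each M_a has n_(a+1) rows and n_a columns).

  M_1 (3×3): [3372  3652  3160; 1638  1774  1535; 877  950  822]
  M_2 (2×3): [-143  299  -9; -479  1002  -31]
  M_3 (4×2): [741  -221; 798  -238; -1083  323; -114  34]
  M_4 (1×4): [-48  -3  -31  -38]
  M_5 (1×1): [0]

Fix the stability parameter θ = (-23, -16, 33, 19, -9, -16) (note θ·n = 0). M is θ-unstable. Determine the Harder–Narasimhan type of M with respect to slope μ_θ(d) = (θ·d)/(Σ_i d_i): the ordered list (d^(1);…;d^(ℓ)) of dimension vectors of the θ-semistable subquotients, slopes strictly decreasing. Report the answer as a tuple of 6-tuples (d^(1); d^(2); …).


Via rank(M_{q-1}∘⋯∘M_p): M ≅ I[1,2], I[1,3], I[1,5], I[4,4]^3, I[6,6].
μ_θ-semistable layers: μ^(1)=33; μ^(2)=19; μ^(3)=43/3; μ^(4)=-16; μ^(5)=-23

((0, 0, 1, 0, 0, 0); (0, 0, 0, 3, 0, 0); (0, 0, 1, 1, 1, 0); (0, 3, 0, 0, 0, 1); (3, 0, 0, 0, 0, 0))


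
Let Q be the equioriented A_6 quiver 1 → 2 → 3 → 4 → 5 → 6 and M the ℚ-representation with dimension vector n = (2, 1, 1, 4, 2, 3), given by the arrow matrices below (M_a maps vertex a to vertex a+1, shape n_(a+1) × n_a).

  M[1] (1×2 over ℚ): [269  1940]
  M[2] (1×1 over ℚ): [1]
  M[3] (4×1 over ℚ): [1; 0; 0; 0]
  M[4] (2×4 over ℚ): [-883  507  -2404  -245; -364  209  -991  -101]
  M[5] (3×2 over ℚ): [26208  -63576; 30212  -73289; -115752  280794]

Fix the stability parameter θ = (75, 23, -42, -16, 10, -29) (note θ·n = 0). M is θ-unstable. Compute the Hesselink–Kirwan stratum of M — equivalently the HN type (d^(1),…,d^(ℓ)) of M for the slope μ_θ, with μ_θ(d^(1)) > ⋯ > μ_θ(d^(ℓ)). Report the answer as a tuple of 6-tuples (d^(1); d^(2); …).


Barcode: M ≅ I[1,1], I[1,5], I[4,4]^2, I[4,6], I[6,6]^2. HN layers by μ_θ (5 steps, strictly decreasing):
  μ^(1)=75; μ^(2)=10; μ^(3)=-19/2; μ^(4)=-16; μ^(5)=-29

((1, 0, 0, 0, 0, 0); (1, 1, 1, 1, 1, 0); (0, 0, 0, 0, 1, 1); (0, 0, 0, 3, 0, 0); (0, 0, 0, 0, 0, 2))


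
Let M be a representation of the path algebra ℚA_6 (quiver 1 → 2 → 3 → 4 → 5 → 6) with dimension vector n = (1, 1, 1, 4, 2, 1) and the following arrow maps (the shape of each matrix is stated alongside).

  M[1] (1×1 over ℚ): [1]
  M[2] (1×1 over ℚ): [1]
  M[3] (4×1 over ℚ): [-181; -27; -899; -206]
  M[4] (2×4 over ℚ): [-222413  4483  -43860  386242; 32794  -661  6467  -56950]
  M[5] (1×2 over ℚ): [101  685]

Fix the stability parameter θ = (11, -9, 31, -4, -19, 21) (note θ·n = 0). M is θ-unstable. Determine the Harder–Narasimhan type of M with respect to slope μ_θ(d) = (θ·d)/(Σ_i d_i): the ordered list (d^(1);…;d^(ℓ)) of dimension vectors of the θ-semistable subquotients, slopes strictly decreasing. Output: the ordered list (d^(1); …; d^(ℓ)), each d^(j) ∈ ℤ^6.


Interval decomposition of M: I[1,4], I[4,4], I[4,5], I[4,6].
HN type (ℓ=5): μ^(1)=21; μ^(2)=27/2; μ^(3)=1; μ^(4)=-4; μ^(5)=-23/2

((0, 0, 0, 0, 0, 1); (0, 0, 1, 1, 0, 0); (1, 1, 0, 0, 0, 0); (0, 0, 0, 1, 0, 0); (0, 0, 0, 2, 2, 0))


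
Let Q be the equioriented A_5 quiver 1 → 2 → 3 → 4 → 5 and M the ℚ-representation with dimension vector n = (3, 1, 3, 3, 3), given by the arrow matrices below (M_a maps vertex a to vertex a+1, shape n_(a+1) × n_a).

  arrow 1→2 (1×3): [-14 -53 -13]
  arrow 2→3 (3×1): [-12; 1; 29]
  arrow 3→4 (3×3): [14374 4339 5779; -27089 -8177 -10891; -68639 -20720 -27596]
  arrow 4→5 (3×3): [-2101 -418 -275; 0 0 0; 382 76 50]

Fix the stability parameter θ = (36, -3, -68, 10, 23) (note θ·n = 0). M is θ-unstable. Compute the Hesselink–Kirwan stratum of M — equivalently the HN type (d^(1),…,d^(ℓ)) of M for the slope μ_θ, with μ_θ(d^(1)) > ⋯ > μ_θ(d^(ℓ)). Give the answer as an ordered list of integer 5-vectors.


Interval decomposition of M: I[1,1]^2, I[1,5], I[3,4]^2, I[5,5]^2.
HN type (ℓ=5): μ^(1)=36; μ^(2)=23; μ^(3)=10; μ^(4)=-35/3; μ^(5)=-68

((2, 0, 0, 0, 0); (0, 0, 0, 0, 3); (0, 0, 0, 3, 0); (1, 1, 1, 0, 0); (0, 0, 2, 0, 0))


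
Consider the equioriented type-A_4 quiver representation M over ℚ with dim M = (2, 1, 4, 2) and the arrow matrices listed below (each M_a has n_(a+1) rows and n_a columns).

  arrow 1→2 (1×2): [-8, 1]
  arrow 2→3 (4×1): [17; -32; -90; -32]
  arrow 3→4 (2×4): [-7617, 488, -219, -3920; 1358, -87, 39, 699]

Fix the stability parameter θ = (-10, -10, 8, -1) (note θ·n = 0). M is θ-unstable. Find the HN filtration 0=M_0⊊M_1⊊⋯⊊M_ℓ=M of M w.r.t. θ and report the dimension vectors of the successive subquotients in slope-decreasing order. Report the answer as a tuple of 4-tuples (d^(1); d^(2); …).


Via rank(M_{q-1}∘⋯∘M_p): M ≅ I[1,1], I[1,4], I[3,3]^2, I[3,4].
μ_θ-semistable layers: μ^(1)=8; μ^(2)=7/2; μ^(3)=-10

((0, 0, 2, 0); (0, 0, 2, 2); (2, 1, 0, 0))


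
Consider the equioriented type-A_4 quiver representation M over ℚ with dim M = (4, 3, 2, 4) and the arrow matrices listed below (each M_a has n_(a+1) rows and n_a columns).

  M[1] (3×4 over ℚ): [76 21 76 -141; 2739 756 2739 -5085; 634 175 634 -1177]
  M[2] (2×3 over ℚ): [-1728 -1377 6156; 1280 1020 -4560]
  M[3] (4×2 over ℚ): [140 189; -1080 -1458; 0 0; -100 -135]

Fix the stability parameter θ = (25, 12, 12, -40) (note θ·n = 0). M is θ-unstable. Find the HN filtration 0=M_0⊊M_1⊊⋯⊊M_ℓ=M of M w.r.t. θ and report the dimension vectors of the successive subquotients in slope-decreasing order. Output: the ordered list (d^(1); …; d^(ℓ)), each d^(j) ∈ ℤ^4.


Interval decomposition of M: I[1,1]^2, I[1,2], I[1,3], I[2,2], I[3,4], I[4,4]^3.
HN type (ℓ=6): μ^(1)=25; μ^(2)=37/2; μ^(3)=49/3; μ^(4)=12; μ^(5)=-14; μ^(6)=-40

((2, 0, 0, 0); (1, 1, 0, 0); (1, 1, 1, 0); (0, 1, 0, 0); (0, 0, 1, 1); (0, 0, 0, 3))


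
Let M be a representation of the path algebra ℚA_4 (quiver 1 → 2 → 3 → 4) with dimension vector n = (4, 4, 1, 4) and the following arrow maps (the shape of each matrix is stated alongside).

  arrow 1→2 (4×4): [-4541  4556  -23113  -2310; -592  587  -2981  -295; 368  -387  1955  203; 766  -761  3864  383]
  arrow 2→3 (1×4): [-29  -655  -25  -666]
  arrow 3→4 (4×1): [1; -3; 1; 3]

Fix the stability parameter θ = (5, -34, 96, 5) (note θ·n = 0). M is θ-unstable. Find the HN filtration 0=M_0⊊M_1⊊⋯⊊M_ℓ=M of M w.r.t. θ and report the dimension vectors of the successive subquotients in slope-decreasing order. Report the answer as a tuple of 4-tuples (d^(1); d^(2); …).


Via rank(M_{q-1}∘⋯∘M_p): M ≅ I[1,1], I[1,2]^2, I[1,4], I[2,2], I[4,4]^3.
μ_θ-semistable layers: μ^(1)=101/2; μ^(2)=5; μ^(3)=-29/2; μ^(4)=-34

((0, 0, 1, 1); (1, 0, 0, 3); (3, 3, 0, 0); (0, 1, 0, 0))


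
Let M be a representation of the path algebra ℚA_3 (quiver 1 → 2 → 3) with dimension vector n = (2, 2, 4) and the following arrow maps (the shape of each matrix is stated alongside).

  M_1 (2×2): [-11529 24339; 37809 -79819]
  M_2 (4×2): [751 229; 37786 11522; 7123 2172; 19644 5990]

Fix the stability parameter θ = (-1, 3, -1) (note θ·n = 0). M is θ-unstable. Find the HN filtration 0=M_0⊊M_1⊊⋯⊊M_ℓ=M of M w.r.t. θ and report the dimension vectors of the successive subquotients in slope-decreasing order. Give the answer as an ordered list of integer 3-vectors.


Barcode: M ≅ I[1,1], I[1,3], I[2,3], I[3,3]^2. HN layers by μ_θ (2 steps, strictly decreasing):
  μ^(1)=1; μ^(2)=-1

((0, 2, 2); (2, 0, 2))


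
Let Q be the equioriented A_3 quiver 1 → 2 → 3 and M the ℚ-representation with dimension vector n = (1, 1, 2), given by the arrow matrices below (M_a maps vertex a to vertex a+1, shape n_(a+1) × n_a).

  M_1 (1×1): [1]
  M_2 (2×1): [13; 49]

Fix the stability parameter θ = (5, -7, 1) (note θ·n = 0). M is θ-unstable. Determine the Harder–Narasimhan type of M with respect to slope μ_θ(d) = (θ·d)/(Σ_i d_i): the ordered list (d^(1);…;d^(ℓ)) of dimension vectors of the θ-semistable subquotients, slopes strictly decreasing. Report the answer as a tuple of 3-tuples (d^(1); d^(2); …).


Via rank(M_{q-1}∘⋯∘M_p): M ≅ I[1,3], I[3,3].
μ_θ-semistable layers: μ^(1)=1; μ^(2)=-1

((0, 0, 2); (1, 1, 0))


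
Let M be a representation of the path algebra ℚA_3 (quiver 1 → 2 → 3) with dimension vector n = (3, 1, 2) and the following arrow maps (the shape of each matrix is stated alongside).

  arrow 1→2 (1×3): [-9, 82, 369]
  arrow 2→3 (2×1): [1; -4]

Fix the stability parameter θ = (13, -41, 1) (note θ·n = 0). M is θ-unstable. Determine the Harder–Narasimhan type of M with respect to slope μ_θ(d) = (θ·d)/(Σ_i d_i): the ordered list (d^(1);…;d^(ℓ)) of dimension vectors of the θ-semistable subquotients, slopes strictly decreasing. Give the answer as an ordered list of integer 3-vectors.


Interval decomposition of M: I[1,1]^2, I[1,3], I[3,3].
HN type (ℓ=3): μ^(1)=13; μ^(2)=1; μ^(3)=-14

((2, 0, 0); (0, 0, 2); (1, 1, 0))


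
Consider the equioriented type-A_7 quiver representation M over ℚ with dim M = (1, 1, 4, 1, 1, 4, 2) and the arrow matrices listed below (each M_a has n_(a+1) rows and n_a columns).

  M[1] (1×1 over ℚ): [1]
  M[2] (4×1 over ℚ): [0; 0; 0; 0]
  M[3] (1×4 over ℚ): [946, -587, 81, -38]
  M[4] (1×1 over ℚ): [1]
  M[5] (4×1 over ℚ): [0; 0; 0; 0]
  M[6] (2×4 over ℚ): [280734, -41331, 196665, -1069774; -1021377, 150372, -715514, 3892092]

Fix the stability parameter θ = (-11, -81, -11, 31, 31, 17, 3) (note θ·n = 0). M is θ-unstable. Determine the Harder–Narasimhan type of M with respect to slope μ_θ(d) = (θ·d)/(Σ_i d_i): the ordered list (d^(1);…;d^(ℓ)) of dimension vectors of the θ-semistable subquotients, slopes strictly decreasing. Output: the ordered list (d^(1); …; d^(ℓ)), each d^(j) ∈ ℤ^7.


Barcode: M ≅ I[1,2], I[3,3]^3, I[3,5], I[6,6]^2, I[6,7]^2. HN layers by μ_θ (5 steps, strictly decreasing):
  μ^(1)=31; μ^(2)=17; μ^(3)=10; μ^(4)=-11; μ^(5)=-46

((0, 0, 0, 1, 1, 0, 0); (0, 0, 0, 0, 0, 2, 0); (0, 0, 0, 0, 0, 2, 2); (0, 0, 4, 0, 0, 0, 0); (1, 1, 0, 0, 0, 0, 0))


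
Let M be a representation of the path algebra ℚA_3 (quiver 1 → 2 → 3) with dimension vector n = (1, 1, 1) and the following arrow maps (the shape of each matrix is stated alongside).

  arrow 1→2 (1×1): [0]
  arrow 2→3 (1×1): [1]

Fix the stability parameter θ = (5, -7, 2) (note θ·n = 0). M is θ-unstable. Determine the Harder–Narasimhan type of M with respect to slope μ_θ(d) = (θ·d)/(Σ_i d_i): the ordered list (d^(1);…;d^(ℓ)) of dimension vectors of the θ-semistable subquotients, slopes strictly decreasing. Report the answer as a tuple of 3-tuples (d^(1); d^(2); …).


Interval decomposition of M: I[1,1], I[2,3].
HN type (ℓ=3): μ^(1)=5; μ^(2)=2; μ^(3)=-7

((1, 0, 0); (0, 0, 1); (0, 1, 0))


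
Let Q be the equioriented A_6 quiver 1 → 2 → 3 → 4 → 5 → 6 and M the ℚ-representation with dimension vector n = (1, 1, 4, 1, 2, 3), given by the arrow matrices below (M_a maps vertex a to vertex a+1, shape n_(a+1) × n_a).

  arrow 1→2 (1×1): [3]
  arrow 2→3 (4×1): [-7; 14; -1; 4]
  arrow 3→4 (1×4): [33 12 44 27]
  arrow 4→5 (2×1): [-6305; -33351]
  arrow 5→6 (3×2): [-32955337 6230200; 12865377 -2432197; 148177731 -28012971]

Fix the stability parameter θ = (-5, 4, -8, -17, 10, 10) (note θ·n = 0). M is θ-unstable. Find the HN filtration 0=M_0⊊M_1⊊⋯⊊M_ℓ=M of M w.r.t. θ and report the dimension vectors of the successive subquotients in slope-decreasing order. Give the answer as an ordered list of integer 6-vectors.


Interval decomposition of M: I[1,6], I[3,3]^3, I[5,6], I[6,6].
HN type (ℓ=3): μ^(1)=10; μ^(2)=-13/2; μ^(3)=-8

((0, 0, 0, 0, 2, 3); (1, 1, 1, 1, 0, 0); (0, 0, 3, 0, 0, 0))
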